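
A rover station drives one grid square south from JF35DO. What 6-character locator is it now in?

Latitude subsquare o = 14; −1 → 13 = n.
The longitude characters are unchanged.

JF35dn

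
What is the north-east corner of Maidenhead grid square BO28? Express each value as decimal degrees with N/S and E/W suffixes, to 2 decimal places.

59.00° N, 154.00° W

Field B=1, O=14: +1·20° lon, +14·10° lat → SW at lon -160°, lat 50°.
Square 2, 8: +2·2° lon, +8·1° lat → SW at lon -156°, lat 58°.
Cell spans 2° lon × 1° lat. NE corner is SW corner plus one full cell.
latitude 59.00° N, longitude 154.00° W.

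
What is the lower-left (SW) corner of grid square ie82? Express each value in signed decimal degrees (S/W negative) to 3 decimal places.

Field I=8, E=4: +8·20° lon, +4·10° lat → SW at lon -20°, lat -50°.
Square 8, 2: +8·2° lon, +2·1° lat → SW at lon -4°, lat -48°.
latitude -48.000, longitude -4.000.

-48.000, -4.000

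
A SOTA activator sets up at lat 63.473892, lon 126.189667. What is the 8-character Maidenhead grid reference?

PP33cl23

Offset from 180°W / 90°S: lon 306.18967°, lat 153.47389°.
Field (20°×10°, letters A–R): 306.18967/20 → 15 → P, 153.47389/10 → 15 → P; chars PP.
Square (2°×1°, digits 0–9): 6.18967/2 → 3, 3.47389/1 → 3; chars 33.
Subsquare (5′×2.5′, letters a–x): 0.18967/0.0833333 → 2 → c, 0.47389/0.0416667 → 11 → l; chars cl.
Extended square (30″×15″, digits 0–9): 0.02300/0.00833333 → 2, 0.01556/0.00416667 → 3; chars 23.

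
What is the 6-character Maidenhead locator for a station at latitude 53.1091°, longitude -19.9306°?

IO03ac

Add 180° to longitude and 90° to latitude: 160.0694, 143.1091.
Field (20°×10°, letters A–R): lon ⌊160.0694/20⌋ = 8 → I; lat ⌊143.1091/10⌋ = 14 → O.
Square (2°×1°, digits 0–9): lon ⌊0.0694/2⌋ = 0; lat ⌊3.1091/1⌋ = 3.
Subsquare (5′×2.5′, letters a–x): lon ⌊0.0694/0.0833333⌋ = 0 → a; lat ⌊0.1091/0.0416667⌋ = 2 → c.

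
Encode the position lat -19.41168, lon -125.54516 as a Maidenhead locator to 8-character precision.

Add 180° to longitude and 90° to latitude: 54.45484, 70.58832.
Field (20°×10°, letters A–R): 54.45484/20 → 2 → C, 70.58832/10 → 7 → H; chars CH.
Square (2°×1°, digits 0–9): 14.45484/2 → 7, 0.58832/1 → 0; chars 70.
Subsquare (5′×2.5′, letters a–x): 0.45484/0.0833333 → 5 → f, 0.58832/0.0416667 → 14 → o; chars fo.
Extended square (30″×15″, digits 0–9): 0.03817/0.00833333 → 4, 0.00499/0.00416667 → 1; chars 41.

CH70fo41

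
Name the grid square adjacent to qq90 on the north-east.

RQ01

Longitude square 9; +1 → 10, wraps to 0, carry into field.
Longitude field Q = 16; +1 → 17 = R.
Latitude square 0; +1 → 1.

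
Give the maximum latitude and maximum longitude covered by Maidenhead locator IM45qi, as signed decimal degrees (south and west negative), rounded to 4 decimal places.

Field I=8, M=12: +8·20° lon, +12·10° lat → SW at lon -20°, lat 30°.
Square 4, 5: +4·2° lon, +5·1° lat → SW at lon -12°, lat 35°.
Subsquare q=16, i=8: +16·0.0833333° lon, +8·0.0416667° lat → SW at lon -10.6667°, lat 35.3333°.
Cell spans 0.0833333° lon × 0.0416667° lat. NE corner is SW corner plus one full cell.
latitude 35.3750, longitude -10.5833.

35.3750, -10.5833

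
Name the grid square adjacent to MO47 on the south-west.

MO36

Longitude square 4; −1 → 3.
Latitude square 7; −1 → 6.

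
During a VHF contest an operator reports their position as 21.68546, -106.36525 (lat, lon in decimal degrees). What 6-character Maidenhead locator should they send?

Add 180° to longitude and 90° to latitude: 73.6347, 111.6855.
Field: 73.6347/20 → 3 → D, 111.6855/10 → 11 → L; chars DL.
Square: 13.6347/2 → 6, 1.6855/1 → 1; chars 61.
Subsquare: 1.6347/0.0833333 → 19 → t, 0.6855/0.0416667 → 16 → q; chars tq.

DL61tq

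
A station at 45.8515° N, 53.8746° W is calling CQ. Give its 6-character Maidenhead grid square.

GN35bu

Add 180° to longitude and 90° to latitude: 126.1254, 135.8515.
Field: 126.1254/20 → 6 → G, 135.8515/10 → 13 → N; chars GN.
Square: 6.1254/2 → 3, 5.8515/1 → 5; chars 35.
Subsquare: 0.1254/0.0833333 → 1 → b, 0.8515/0.0416667 → 20 → u; chars bu.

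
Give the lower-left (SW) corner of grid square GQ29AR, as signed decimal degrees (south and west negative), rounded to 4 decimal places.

Field G=6, Q=16: +6·20° lon, +16·10° lat → SW at lon -60°, lat 70°.
Square 2, 9: +2·2° lon, +9·1° lat → SW at lon -56°, lat 79°.
Subsquare a=0, r=17: +0·0.0833333° lon, +17·0.0416667° lat → SW at lon -56°, lat 79.7083°.
latitude 79.7083, longitude -56.0000.

79.7083, -56.0000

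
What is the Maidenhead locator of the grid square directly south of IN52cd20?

Latitude extended square 0; −1 → -1, wraps to 9, carry into subsquare.
Latitude subsquare d = 3; −1 → 2 = c.
The longitude characters are unchanged.

IN52cc29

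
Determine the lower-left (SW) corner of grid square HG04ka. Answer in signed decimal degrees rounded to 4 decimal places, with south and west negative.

Field H=7, G=6: +7·20° lon, +6·10° lat → SW at lon -40°, lat -30°.
Square 0, 4: +0·2° lon, +4·1° lat → SW at lon -40°, lat -26°.
Subsquare k=10, a=0: +10·0.0833333° lon, +0·0.0416667° lat → SW at lon -39.1667°, lat -26°.
latitude -26.0000, longitude -39.1667.

-26.0000, -39.1667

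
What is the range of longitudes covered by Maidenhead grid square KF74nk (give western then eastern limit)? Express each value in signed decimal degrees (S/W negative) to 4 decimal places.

Field K=10, F=5: +10·20° lon, +5·10° lat → SW at lon 20°, lat -40°.
Square 7, 4: +7·2° lon, +4·1° lat → SW at lon 34°, lat -36°.
Subsquare n=13, k=10: +13·0.0833333° lon, +10·0.0416667° lat → SW at lon 35.0833°, lat -35.5833°.
Cell spans 0.0833333° lon × 0.0416667° lat.
west 35.0833, east 35.1667.

35.0833, 35.1667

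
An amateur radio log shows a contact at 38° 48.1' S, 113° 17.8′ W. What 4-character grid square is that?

DF31

Offset from 180°W / 90°S: lon 66.70°, lat 51.20°.
Field: lon ⌊66.70/20⌋ = 3 → D; lat ⌊51.20/10⌋ = 5 → F.
Square: lon ⌊6.70/2⌋ = 3; lat ⌊1.20/1⌋ = 1.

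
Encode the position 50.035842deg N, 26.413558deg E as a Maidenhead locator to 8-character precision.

Offset from 180°W / 90°S: lon 206.41356°, lat 140.03584°.
Field: 206.41356/20 → 10 → K, 140.03584/10 → 14 → O; chars KO.
Square: 6.41356/2 → 3, 0.03584/1 → 0; chars 30.
Subsquare: 0.41356/0.0833333 → 4 → e, 0.03584/0.0416667 → 0 → a; chars ea.
Extended square: 0.08022/0.00833333 → 9, 0.03584/0.00416667 → 8; chars 98.

KO30ea98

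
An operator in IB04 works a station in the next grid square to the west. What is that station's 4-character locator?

HB94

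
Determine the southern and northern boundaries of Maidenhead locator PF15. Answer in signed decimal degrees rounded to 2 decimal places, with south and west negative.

Field P=15, F=5: +15·20° lon, +5·10° lat → SW at lon 120°, lat -40°.
Square 1, 5: +1·2° lon, +5·1° lat → SW at lon 122°, lat -35°.
Cell spans 2° lon × 1° lat.
south -35.00, north -34.00.

-35.00, -34.00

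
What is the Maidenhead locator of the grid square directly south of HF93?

Latitude square 3; −1 → 2.
The longitude characters are unchanged.

HF92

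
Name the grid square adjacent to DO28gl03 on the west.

Longitude extended square 0; −1 → -1, wraps to 9, carry into subsquare.
Longitude subsquare g = 6; −1 → 5 = f.
The latitude characters are unchanged.

DO28fl93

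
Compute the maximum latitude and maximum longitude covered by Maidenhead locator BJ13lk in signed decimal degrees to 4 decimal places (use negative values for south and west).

Field B=1, J=9: +1·20° lon, +9·10° lat → SW at lon -160°, lat 0°.
Square 1, 3: +1·2° lon, +3·1° lat → SW at lon -158°, lat 3°.
Subsquare l=11, k=10: +11·0.0833333° lon, +10·0.0416667° lat → SW at lon -157.083°, lat 3.41667°.
Cell spans 0.0833333° lon × 0.0416667° lat. NE corner is SW corner plus one full cell.
latitude 3.4583, longitude -157.0000.

3.4583, -157.0000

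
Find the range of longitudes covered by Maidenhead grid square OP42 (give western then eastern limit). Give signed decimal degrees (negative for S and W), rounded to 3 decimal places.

Field O=14, P=15: +14·20° lon, +15·10° lat → SW at lon 100°, lat 60°.
Square 4, 2: +4·2° lon, +2·1° lat → SW at lon 108°, lat 62°.
Cell spans 2° lon × 1° lat.
west 108.000, east 110.000.

108.000, 110.000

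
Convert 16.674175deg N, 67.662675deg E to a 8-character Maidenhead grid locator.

Shift to the Maidenhead origin (180°W, 90°S): lon 247.66267, lat 106.67418.
Field: lon ⌊247.66267/20⌋ = 12 → M; lat ⌊106.67418/10⌋ = 10 → K.
Square: lon ⌊7.66267/2⌋ = 3; lat ⌊6.67418/1⌋ = 6.
Subsquare: lon ⌊1.66267/0.0833333⌋ = 19 → t; lat ⌊0.67418/0.0416667⌋ = 16 → q.
Extended square: lon ⌊0.07934/0.00833333⌋ = 9; lat ⌊0.00751/0.00416667⌋ = 1.

MK36tq91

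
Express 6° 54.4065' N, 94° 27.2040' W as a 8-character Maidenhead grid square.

EJ26sv57

Offset from 180°W / 90°S: lon 85.54660°, lat 96.90677°.
Field (20°×10°, letters A–R): lon ⌊85.54660/20⌋ = 4 → E; lat ⌊96.90677/10⌋ = 9 → J.
Square (2°×1°, digits 0–9): lon ⌊5.54660/2⌋ = 2; lat ⌊6.90677/1⌋ = 6.
Subsquare (5′×2.5′, letters a–x): lon ⌊1.54660/0.0833333⌋ = 18 → s; lat ⌊0.90677/0.0416667⌋ = 21 → v.
Extended square (30″×15″, digits 0–9): lon ⌊0.04660/0.00833333⌋ = 5; lat ⌊0.03177/0.00416667⌋ = 7.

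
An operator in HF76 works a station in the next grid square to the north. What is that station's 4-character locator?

Latitude square 6; +1 → 7.
The longitude characters are unchanged.

HF77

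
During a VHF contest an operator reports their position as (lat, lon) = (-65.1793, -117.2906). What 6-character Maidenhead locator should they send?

DC14it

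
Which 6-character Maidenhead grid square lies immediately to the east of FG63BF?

Longitude subsquare b = 1; +1 → 2 = c.
The latitude characters are unchanged.

FG63cf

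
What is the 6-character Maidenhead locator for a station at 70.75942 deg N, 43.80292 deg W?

GQ80cs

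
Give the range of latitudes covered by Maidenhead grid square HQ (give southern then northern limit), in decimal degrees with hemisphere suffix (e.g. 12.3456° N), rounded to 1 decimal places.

Field H=7, Q=16: +7·20° lon, +16·10° lat → SW at lon -40°, lat 70°.
Cell spans 20° lon × 10° lat.
south 70.0° N, north 80.0° N.

70.0° N, 80.0° N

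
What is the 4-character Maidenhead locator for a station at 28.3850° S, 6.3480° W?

IG61

Add 180° to longitude and 90° to latitude: 173.65, 61.61.
Field: lon ⌊173.65/20⌋ = 8 → I; lat ⌊61.61/10⌋ = 6 → G.
Square: lon ⌊13.65/2⌋ = 6; lat ⌊1.61/1⌋ = 1.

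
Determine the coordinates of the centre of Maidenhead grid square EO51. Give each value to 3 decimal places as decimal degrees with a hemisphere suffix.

51.500° N, 89.000° W

Field E=4, O=14: +4·20° lon, +14·10° lat → SW at lon -100°, lat 50°.
Square 5, 1: +5·2° lon, +1·1° lat → SW at lon -90°, lat 51°.
Cell spans 2° lon × 1° lat. Centre is SW corner plus half of each.
latitude 51.500° N, longitude 89.000° W.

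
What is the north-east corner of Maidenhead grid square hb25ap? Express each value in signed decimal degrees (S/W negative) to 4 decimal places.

-74.3333, -35.9167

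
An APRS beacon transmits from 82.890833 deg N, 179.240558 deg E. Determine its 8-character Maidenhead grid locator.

RR92ov83

Offset from 180°W / 90°S: lon 359.24056°, lat 172.89083°.
Field: 359.24056/20 → 17 → R, 172.89083/10 → 17 → R; chars RR.
Square: 19.24056/2 → 9, 2.89083/1 → 2; chars 92.
Subsquare: 1.24056/0.0833333 → 14 → o, 0.89083/0.0416667 → 21 → v; chars ov.
Extended square: 0.07389/0.00833333 → 8, 0.01583/0.00416667 → 3; chars 83.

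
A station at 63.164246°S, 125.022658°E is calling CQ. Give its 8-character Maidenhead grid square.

PC26mu20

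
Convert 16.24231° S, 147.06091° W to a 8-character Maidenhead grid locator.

Shift to the Maidenhead origin (180°W, 90°S): lon 32.93909, lat 73.75769.
Field: 32.93909/20 → 1 → B, 73.75769/10 → 7 → H; chars BH.
Square: 12.93909/2 → 6, 3.75769/1 → 3; chars 63.
Subsquare: 0.93909/0.0833333 → 11 → l, 0.75769/0.0416667 → 18 → s; chars ls.
Extended square: 0.02242/0.00833333 → 2, 0.00769/0.00416667 → 1; chars 21.

BH63ls21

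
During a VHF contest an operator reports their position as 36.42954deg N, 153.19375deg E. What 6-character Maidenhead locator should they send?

QM66ok

Add 180° to longitude and 90° to latitude: 333.1938, 126.4295.
Field: lon ⌊333.1938/20⌋ = 16 → Q; lat ⌊126.4295/10⌋ = 12 → M.
Square: lon ⌊13.1938/2⌋ = 6; lat ⌊6.4295/1⌋ = 6.
Subsquare: lon ⌊1.1938/0.0833333⌋ = 14 → o; lat ⌊0.4295/0.0416667⌋ = 10 → k.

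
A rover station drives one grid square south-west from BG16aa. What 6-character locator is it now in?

BG05xx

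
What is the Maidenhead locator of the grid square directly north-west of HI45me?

HI45lf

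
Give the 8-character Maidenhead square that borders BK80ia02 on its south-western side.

Longitude extended square 0; −1 → -1, wraps to 9, carry into subsquare.
Longitude subsquare i = 8; −1 → 7 = h.
Latitude extended square 2; −1 → 1.

BK80ha91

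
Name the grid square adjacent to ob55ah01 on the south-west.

OB45xh90

Longitude extended square 0; −1 → -1, wraps to 9, carry into subsquare.
Longitude subsquare a = 0; −1 → -1, wraps to 23 = x, carry into square.
Longitude square 5; −1 → 4.
Latitude extended square 1; −1 → 0.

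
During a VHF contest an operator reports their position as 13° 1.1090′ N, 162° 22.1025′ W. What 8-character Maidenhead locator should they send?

AK83ta54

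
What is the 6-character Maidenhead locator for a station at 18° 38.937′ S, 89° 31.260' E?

Offset from 180°W / 90°S: lon 269.5210°, lat 71.3511°.
Field: 269.5210/20 → 13 → N, 71.3511/10 → 7 → H; chars NH.
Square: 9.5210/2 → 4, 1.3511/1 → 1; chars 41.
Subsquare: 1.5210/0.0833333 → 18 → s, 0.3511/0.0416667 → 8 → i; chars si.

NH41si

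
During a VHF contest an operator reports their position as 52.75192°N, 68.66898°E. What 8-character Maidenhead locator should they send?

MO42is00

Shift to the Maidenhead origin (180°W, 90°S): lon 248.66898, lat 142.75192.
Field: 248.66898/20 → 12 → M, 142.75192/10 → 14 → O; chars MO.
Square: 8.66898/2 → 4, 2.75192/1 → 2; chars 42.
Subsquare: 0.66898/0.0833333 → 8 → i, 0.75192/0.0416667 → 18 → s; chars is.
Extended square: 0.00231/0.00833333 → 0, 0.00192/0.00416667 → 0; chars 00.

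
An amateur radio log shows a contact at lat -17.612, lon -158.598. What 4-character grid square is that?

Add 180° to longitude and 90° to latitude: 21.40, 72.39.
Field: lon ⌊21.40/20⌋ = 1 → B; lat ⌊72.39/10⌋ = 7 → H.
Square: lon ⌊1.40/2⌋ = 0; lat ⌊2.39/1⌋ = 2.

BH02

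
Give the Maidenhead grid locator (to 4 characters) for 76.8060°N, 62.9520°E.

Shift to the Maidenhead origin (180°W, 90°S): lon 242.95, lat 166.81.
Field: 242.95/20 → 12 → M, 166.81/10 → 16 → Q; chars MQ.
Square: 2.95/2 → 1, 6.81/1 → 6; chars 16.

MQ16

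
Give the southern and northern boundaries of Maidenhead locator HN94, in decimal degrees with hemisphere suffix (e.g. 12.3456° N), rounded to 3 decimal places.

44.000° N, 45.000° N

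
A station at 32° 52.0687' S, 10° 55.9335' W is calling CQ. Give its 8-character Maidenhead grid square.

IF47md81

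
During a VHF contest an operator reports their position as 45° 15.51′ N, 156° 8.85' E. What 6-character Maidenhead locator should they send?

QN85bg

Shift to the Maidenhead origin (180°W, 90°S): lon 336.1475, lat 135.2585.
Field (20°×10°, letters A–R): 336.1475/20 → 16 → Q, 135.2585/10 → 13 → N; chars QN.
Square (2°×1°, digits 0–9): 16.1475/2 → 8, 5.2585/1 → 5; chars 85.
Subsquare (5′×2.5′, letters a–x): 0.1475/0.0833333 → 1 → b, 0.2585/0.0416667 → 6 → g; chars bg.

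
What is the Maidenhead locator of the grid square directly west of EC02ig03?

EC02hg93

Longitude extended square 0; −1 → -1, wraps to 9, carry into subsquare.
Longitude subsquare i = 8; −1 → 7 = h.
The latitude characters are unchanged.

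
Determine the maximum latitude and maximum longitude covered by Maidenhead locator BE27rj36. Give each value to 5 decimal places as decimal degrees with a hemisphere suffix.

42.59583° S, 154.55000° W

Field B=1, E=4: +1·20° lon, +4·10° lat → SW at lon -160°, lat -50°.
Square 2, 7: +2·2° lon, +7·1° lat → SW at lon -156°, lat -43°.
Subsquare r=17, j=9: +17·0.0833333° lon, +9·0.0416667° lat → SW at lon -154.583°, lat -42.625°.
Extended square 3, 6: +3·0.00833333° lon, +6·0.00416667° lat → SW at lon -154.558°, lat -42.6°.
Cell spans 0.00833333° lon × 0.00416667° lat. NE corner is SW corner plus one full cell.
latitude 42.59583° S, longitude 154.55000° W.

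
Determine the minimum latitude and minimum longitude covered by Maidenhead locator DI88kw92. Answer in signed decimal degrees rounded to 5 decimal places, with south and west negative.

Field D=3, I=8: +3·20° lon, +8·10° lat → SW at lon -120°, lat -10°.
Square 8, 8: +8·2° lon, +8·1° lat → SW at lon -104°, lat -2°.
Subsquare k=10, w=22: +10·0.0833333° lon, +22·0.0416667° lat → SW at lon -103.167°, lat -1.08333°.
Extended square 9, 2: +9·0.00833333° lon, +2·0.00416667° lat → SW at lon -103.092°, lat -1.075°.
latitude -1.07500, longitude -103.09167.

-1.07500, -103.09167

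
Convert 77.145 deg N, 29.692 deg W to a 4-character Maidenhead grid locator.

HQ57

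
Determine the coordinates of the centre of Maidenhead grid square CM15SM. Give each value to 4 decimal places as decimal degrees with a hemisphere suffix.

35.5208° N, 136.4583° W

Field C=2, M=12: +2·20° lon, +12·10° lat → SW at lon -140°, lat 30°.
Square 1, 5: +1·2° lon, +5·1° lat → SW at lon -138°, lat 35°.
Subsquare s=18, m=12: +18·0.0833333° lon, +12·0.0416667° lat → SW at lon -136.5°, lat 35.5°.
Cell spans 0.0833333° lon × 0.0416667° lat. Centre is SW corner plus half of each.
latitude 35.5208° N, longitude 136.4583° W.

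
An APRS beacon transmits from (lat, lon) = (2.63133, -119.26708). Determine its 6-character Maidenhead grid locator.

DJ02ip

Shift to the Maidenhead origin (180°W, 90°S): lon 60.7329, lat 92.6313.
Field: 60.7329/20 → 3 → D, 92.6313/10 → 9 → J; chars DJ.
Square: 0.7329/2 → 0, 2.6313/1 → 2; chars 02.
Subsquare: 0.7329/0.0833333 → 8 → i, 0.6313/0.0416667 → 15 → p; chars ip.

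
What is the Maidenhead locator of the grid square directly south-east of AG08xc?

AG18ab

Longitude subsquare x = 23; +1 → 24, wraps to 0 = a, carry into square.
Longitude square 0; +1 → 1.
Latitude subsquare c = 2; −1 → 1 = b.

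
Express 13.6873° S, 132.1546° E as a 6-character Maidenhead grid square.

Shift to the Maidenhead origin (180°W, 90°S): lon 312.1546, lat 76.3127.
Field: 312.1546/20 → 15 → P, 76.3127/10 → 7 → H; chars PH.
Square: 12.1546/2 → 6, 6.3127/1 → 6; chars 66.
Subsquare: 0.1546/0.0833333 → 1 → b, 0.3127/0.0416667 → 7 → h; chars bh.

PH66bh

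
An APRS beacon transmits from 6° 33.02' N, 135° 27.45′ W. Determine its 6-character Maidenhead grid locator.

CJ26gn

Offset from 180°W / 90°S: lon 44.5425°, lat 96.5503°.
Field: lon ⌊44.5425/20⌋ = 2 → C; lat ⌊96.5503/10⌋ = 9 → J.
Square: lon ⌊4.5425/2⌋ = 2; lat ⌊6.5503/1⌋ = 6.
Subsquare: lon ⌊0.5425/0.0833333⌋ = 6 → g; lat ⌊0.5503/0.0416667⌋ = 13 → n.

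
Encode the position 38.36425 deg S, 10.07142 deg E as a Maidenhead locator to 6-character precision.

Shift to the Maidenhead origin (180°W, 90°S): lon 190.0714, lat 51.6358.
Field: lon ⌊190.0714/20⌋ = 9 → J; lat ⌊51.6358/10⌋ = 5 → F.
Square: lon ⌊10.0714/2⌋ = 5; lat ⌊1.6358/1⌋ = 1.
Subsquare: lon ⌊0.0714/0.0833333⌋ = 0 → a; lat ⌊0.6358/0.0416667⌋ = 15 → p.

JF51ap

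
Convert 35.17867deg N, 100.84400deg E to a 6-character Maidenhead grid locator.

Add 180° to longitude and 90° to latitude: 280.8440, 125.1787.
Field: 280.8440/20 → 14 → O, 125.1787/10 → 12 → M; chars OM.
Square: 0.8440/2 → 0, 5.1787/1 → 5; chars 05.
Subsquare: 0.8440/0.0833333 → 10 → k, 0.1787/0.0416667 → 4 → e; chars ke.

OM05ke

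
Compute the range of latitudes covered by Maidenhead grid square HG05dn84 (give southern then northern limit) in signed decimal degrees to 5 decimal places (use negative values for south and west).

-24.44167, -24.43750

Field H=7, G=6: +7·20° lon, +6·10° lat → SW at lon -40°, lat -30°.
Square 0, 5: +0·2° lon, +5·1° lat → SW at lon -40°, lat -25°.
Subsquare d=3, n=13: +3·0.0833333° lon, +13·0.0416667° lat → SW at lon -39.75°, lat -24.4583°.
Extended square 8, 4: +8·0.00833333° lon, +4·0.00416667° lat → SW at lon -39.6833°, lat -24.4417°.
Cell spans 0.00833333° lon × 0.00416667° lat.
south -24.44167, north -24.43750.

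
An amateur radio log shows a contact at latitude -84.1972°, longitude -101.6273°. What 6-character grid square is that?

DA95et

Offset from 180°W / 90°S: lon 78.3727°, lat 5.8028°.
Field: lon ⌊78.3727/20⌋ = 3 → D; lat ⌊5.8028/10⌋ = 0 → A.
Square: lon ⌊18.3727/2⌋ = 9; lat ⌊5.8028/1⌋ = 5.
Subsquare: lon ⌊0.3727/0.0833333⌋ = 4 → e; lat ⌊0.8028/0.0416667⌋ = 19 → t.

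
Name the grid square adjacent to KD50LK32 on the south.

KD50lk31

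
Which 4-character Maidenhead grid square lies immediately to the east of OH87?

OH97

Longitude square 8; +1 → 9.
The latitude characters are unchanged.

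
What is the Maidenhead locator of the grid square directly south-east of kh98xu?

LH08at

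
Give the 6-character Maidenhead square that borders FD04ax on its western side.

ED94xx

Longitude subsquare a = 0; −1 → -1, wraps to 23 = x, carry into square.
Longitude square 0; −1 → -1, wraps to 9, carry into field.
Longitude field F = 5; −1 → 4 = E.
The latitude characters are unchanged.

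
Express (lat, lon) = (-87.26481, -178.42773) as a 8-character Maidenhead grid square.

Offset from 180°W / 90°S: lon 1.57227°, lat 2.73519°.
Field: 1.57227/20 → 0 → A, 2.73519/10 → 0 → A; chars AA.
Square: 1.57227/2 → 0, 2.73519/1 → 2; chars 02.
Subsquare: 1.57227/0.0833333 → 18 → s, 0.73519/0.0416667 → 17 → r; chars sr.
Extended square: 0.07227/0.00833333 → 8, 0.02686/0.00416667 → 6; chars 86.

AA02sr86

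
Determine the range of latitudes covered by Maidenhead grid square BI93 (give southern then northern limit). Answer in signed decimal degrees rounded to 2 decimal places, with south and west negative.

Field B=1, I=8: +1·20° lon, +8·10° lat → SW at lon -160°, lat -10°.
Square 9, 3: +9·2° lon, +3·1° lat → SW at lon -142°, lat -7°.
Cell spans 2° lon × 1° lat.
south -7.00, north -6.00.

-7.00, -6.00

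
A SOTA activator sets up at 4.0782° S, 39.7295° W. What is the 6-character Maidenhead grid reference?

HI05dw

Add 180° to longitude and 90° to latitude: 140.2705, 85.9218.
Field: lon ⌊140.2705/20⌋ = 7 → H; lat ⌊85.9218/10⌋ = 8 → I.
Square: lon ⌊0.2705/2⌋ = 0; lat ⌊5.9218/1⌋ = 5.
Subsquare: lon ⌊0.2705/0.0833333⌋ = 3 → d; lat ⌊0.9218/0.0416667⌋ = 22 → w.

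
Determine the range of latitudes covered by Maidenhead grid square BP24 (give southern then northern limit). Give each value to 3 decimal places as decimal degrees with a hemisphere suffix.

Field B=1, P=15: +1·20° lon, +15·10° lat → SW at lon -160°, lat 60°.
Square 2, 4: +2·2° lon, +4·1° lat → SW at lon -156°, lat 64°.
Cell spans 2° lon × 1° lat.
south 64.000° N, north 65.000° N.

64.000° N, 65.000° N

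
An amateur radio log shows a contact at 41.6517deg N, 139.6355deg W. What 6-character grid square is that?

Add 180° to longitude and 90° to latitude: 40.3645, 131.6517.
Field (20°×10°, letters A–R): lon ⌊40.3645/20⌋ = 2 → C; lat ⌊131.6517/10⌋ = 13 → N.
Square (2°×1°, digits 0–9): lon ⌊0.3645/2⌋ = 0; lat ⌊1.6517/1⌋ = 1.
Subsquare (5′×2.5′, letters a–x): lon ⌊0.3645/0.0833333⌋ = 4 → e; lat ⌊0.6517/0.0416667⌋ = 15 → p.

CN01ep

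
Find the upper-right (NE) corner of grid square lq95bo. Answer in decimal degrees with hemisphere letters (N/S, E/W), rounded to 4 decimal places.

75.6250° N, 58.1667° E

Field L=11, Q=16: +11·20° lon, +16·10° lat → SW at lon 40°, lat 70°.
Square 9, 5: +9·2° lon, +5·1° lat → SW at lon 58°, lat 75°.
Subsquare b=1, o=14: +1·0.0833333° lon, +14·0.0416667° lat → SW at lon 58.0833°, lat 75.5833°.
Cell spans 0.0833333° lon × 0.0416667° lat. NE corner is SW corner plus one full cell.
latitude 75.6250° N, longitude 58.1667° E.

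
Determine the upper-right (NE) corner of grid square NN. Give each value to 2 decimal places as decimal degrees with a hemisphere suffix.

50.00° N, 100.00° E

Field N=13, N=13: +13·20° lon, +13·10° lat → SW at lon 80°, lat 40°.
Cell spans 20° lon × 10° lat. NE corner is SW corner plus one full cell.
latitude 50.00° N, longitude 100.00° E.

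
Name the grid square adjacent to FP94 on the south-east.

Longitude square 9; +1 → 10, wraps to 0, carry into field.
Longitude field F = 5; +1 → 6 = G.
Latitude square 4; −1 → 3.

GP03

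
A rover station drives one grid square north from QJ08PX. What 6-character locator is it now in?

Latitude subsquare x = 23; +1 → 24, wraps to 0 = a, carry into square.
Latitude square 8; +1 → 9.
The longitude characters are unchanged.

QJ09pa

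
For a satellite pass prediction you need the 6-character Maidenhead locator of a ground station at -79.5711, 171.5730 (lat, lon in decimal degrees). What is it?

Add 180° to longitude and 90° to latitude: 351.5730, 10.4289.
Field (20°×10°, letters A–R): 351.5730/20 → 17 → R, 10.4289/10 → 1 → B; chars RB.
Square (2°×1°, digits 0–9): 11.5730/2 → 5, 0.4289/1 → 0; chars 50.
Subsquare (5′×2.5′, letters a–x): 1.5730/0.0833333 → 18 → s, 0.4289/0.0416667 → 10 → k; chars sk.

RB50sk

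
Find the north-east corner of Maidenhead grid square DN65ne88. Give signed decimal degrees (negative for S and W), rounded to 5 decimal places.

Field D=3, N=13: +3·20° lon, +13·10° lat → SW at lon -120°, lat 40°.
Square 6, 5: +6·2° lon, +5·1° lat → SW at lon -108°, lat 45°.
Subsquare n=13, e=4: +13·0.0833333° lon, +4·0.0416667° lat → SW at lon -106.917°, lat 45.1667°.
Extended square 8, 8: +8·0.00833333° lon, +8·0.00416667° lat → SW at lon -106.85°, lat 45.2°.
Cell spans 0.00833333° lon × 0.00416667° lat. NE corner is SW corner plus one full cell.
latitude 45.20417, longitude -106.84167.

45.20417, -106.84167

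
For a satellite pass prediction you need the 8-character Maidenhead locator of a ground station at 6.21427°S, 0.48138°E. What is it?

Offset from 180°W / 90°S: lon 180.48138°, lat 83.78573°.
Field: 180.48138/20 → 9 → J, 83.78573/10 → 8 → I; chars JI.
Square: 0.48138/2 → 0, 3.78573/1 → 3; chars 03.
Subsquare: 0.48138/0.0833333 → 5 → f, 0.78573/0.0416667 → 18 → s; chars fs.
Extended square: 0.06471/0.00833333 → 7, 0.03573/0.00416667 → 8; chars 78.

JI03fs78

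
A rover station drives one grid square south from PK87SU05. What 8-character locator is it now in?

Latitude extended square 5; −1 → 4.
The longitude characters are unchanged.

PK87su04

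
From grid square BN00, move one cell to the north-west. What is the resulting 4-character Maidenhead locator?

Longitude square 0; −1 → -1, wraps to 9, carry into field.
Longitude field B = 1; −1 → 0 = A.
Latitude square 0; +1 → 1.

AN91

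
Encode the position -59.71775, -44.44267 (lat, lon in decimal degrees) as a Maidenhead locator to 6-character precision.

GD70sg

Offset from 180°W / 90°S: lon 135.5573°, lat 30.2822°.
Field: 135.5573/20 → 6 → G, 30.2822/10 → 3 → D; chars GD.
Square: 15.5573/2 → 7, 0.2822/1 → 0; chars 70.
Subsquare: 1.5573/0.0833333 → 18 → s, 0.2822/0.0416667 → 6 → g; chars sg.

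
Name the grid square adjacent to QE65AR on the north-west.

Longitude subsquare a = 0; −1 → -1, wraps to 23 = x, carry into square.
Longitude square 6; −1 → 5.
Latitude subsquare r = 17; +1 → 18 = s.

QE55xs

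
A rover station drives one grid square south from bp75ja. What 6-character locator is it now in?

BP74jx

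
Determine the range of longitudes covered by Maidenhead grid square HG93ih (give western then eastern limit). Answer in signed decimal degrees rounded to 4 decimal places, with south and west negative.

-21.3333, -21.2500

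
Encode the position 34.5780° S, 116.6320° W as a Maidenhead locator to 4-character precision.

Shift to the Maidenhead origin (180°W, 90°S): lon 63.37, lat 55.42.
Field (20°×10°, letters A–R): lon ⌊63.37/20⌋ = 3 → D; lat ⌊55.42/10⌋ = 5 → F.
Square (2°×1°, digits 0–9): lon ⌊3.37/2⌋ = 1; lat ⌊5.42/1⌋ = 5.

DF15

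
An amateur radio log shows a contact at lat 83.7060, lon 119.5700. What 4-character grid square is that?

Shift to the Maidenhead origin (180°W, 90°S): lon 299.57, lat 173.71.
Field (20°×10°, letters A–R): lon ⌊299.57/20⌋ = 14 → O; lat ⌊173.71/10⌋ = 17 → R.
Square (2°×1°, digits 0–9): lon ⌊19.57/2⌋ = 9; lat ⌊3.71/1⌋ = 3.

OR93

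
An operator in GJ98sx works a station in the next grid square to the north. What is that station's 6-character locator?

GJ99sa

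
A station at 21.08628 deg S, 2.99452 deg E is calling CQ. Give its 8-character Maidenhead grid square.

JG18lv99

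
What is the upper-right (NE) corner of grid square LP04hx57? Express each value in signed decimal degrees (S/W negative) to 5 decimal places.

64.99167, 40.63333

Field L=11, P=15: +11·20° lon, +15·10° lat → SW at lon 40°, lat 60°.
Square 0, 4: +0·2° lon, +4·1° lat → SW at lon 40°, lat 64°.
Subsquare h=7, x=23: +7·0.0833333° lon, +23·0.0416667° lat → SW at lon 40.5833°, lat 64.9583°.
Extended square 5, 7: +5·0.00833333° lon, +7·0.00416667° lat → SW at lon 40.625°, lat 64.9875°.
Cell spans 0.00833333° lon × 0.00416667° lat. NE corner is SW corner plus one full cell.
latitude 64.99167, longitude 40.63333.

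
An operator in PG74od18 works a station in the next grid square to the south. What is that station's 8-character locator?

PG74od17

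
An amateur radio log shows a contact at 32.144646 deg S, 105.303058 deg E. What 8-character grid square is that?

OF27pu65

Add 180° to longitude and 90° to latitude: 285.30306, 57.85535.
Field (20°×10°, letters A–R): lon ⌊285.30306/20⌋ = 14 → O; lat ⌊57.85535/10⌋ = 5 → F.
Square (2°×1°, digits 0–9): lon ⌊5.30306/2⌋ = 2; lat ⌊7.85535/1⌋ = 7.
Subsquare (5′×2.5′, letters a–x): lon ⌊1.30306/0.0833333⌋ = 15 → p; lat ⌊0.85535/0.0416667⌋ = 20 → u.
Extended square (30″×15″, digits 0–9): lon ⌊0.05306/0.00833333⌋ = 6; lat ⌊0.02202/0.00416667⌋ = 5.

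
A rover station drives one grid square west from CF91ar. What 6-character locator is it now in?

CF81xr

Longitude subsquare a = 0; −1 → -1, wraps to 23 = x, carry into square.
Longitude square 9; −1 → 8.
The latitude characters are unchanged.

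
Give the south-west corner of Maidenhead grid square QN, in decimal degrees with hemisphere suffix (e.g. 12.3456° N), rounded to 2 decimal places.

Field Q=16, N=13: +16·20° lon, +13·10° lat → SW at lon 140°, lat 40°.
latitude 40.00° N, longitude 140.00° E.

40.00° N, 140.00° E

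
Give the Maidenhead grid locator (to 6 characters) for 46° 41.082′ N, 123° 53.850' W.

Add 180° to longitude and 90° to latitude: 56.1025, 136.6847.
Field: lon ⌊56.1025/20⌋ = 2 → C; lat ⌊136.6847/10⌋ = 13 → N.
Square: lon ⌊16.1025/2⌋ = 8; lat ⌊6.6847/1⌋ = 6.
Subsquare: lon ⌊0.1025/0.0833333⌋ = 1 → b; lat ⌊0.6847/0.0416667⌋ = 16 → q.

CN86bq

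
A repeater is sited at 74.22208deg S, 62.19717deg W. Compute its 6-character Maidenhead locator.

FB85vs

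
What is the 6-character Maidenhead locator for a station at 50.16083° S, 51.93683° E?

LD59xu

Add 180° to longitude and 90° to latitude: 231.9368, 39.8392.
Field: 231.9368/20 → 11 → L, 39.8392/10 → 3 → D; chars LD.
Square: 11.9368/2 → 5, 9.8392/1 → 9; chars 59.
Subsquare: 1.9368/0.0833333 → 23 → x, 0.8392/0.0416667 → 20 → u; chars xu.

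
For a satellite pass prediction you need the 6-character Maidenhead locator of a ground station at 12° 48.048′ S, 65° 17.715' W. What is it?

Add 180° to longitude and 90° to latitude: 114.7048, 77.1992.
Field: lon ⌊114.7048/20⌋ = 5 → F; lat ⌊77.1992/10⌋ = 7 → H.
Square: lon ⌊14.7048/2⌋ = 7; lat ⌊7.1992/1⌋ = 7.
Subsquare: lon ⌊0.7048/0.0833333⌋ = 8 → i; lat ⌊0.1992/0.0416667⌋ = 4 → e.

FH77ie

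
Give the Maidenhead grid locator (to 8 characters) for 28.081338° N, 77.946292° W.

Shift to the Maidenhead origin (180°W, 90°S): lon 102.05371, lat 118.08134.
Field (20°×10°, letters A–R): lon ⌊102.05371/20⌋ = 5 → F; lat ⌊118.08134/10⌋ = 11 → L.
Square (2°×1°, digits 0–9): lon ⌊2.05371/2⌋ = 1; lat ⌊8.08134/1⌋ = 8.
Subsquare (5′×2.5′, letters a–x): lon ⌊0.05371/0.0833333⌋ = 0 → a; lat ⌊0.08134/0.0416667⌋ = 1 → b.
Extended square (30″×15″, digits 0–9): lon ⌊0.05371/0.00833333⌋ = 6; lat ⌊0.03967/0.00416667⌋ = 9.

FL18ab69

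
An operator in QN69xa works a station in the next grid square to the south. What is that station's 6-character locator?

QN68xx

Latitude subsquare a = 0; −1 → -1, wraps to 23 = x, carry into square.
Latitude square 9; −1 → 8.
The longitude characters are unchanged.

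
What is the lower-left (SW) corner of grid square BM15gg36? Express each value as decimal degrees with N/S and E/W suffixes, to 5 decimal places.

Field B=1, M=12: +1·20° lon, +12·10° lat → SW at lon -160°, lat 30°.
Square 1, 5: +1·2° lon, +5·1° lat → SW at lon -158°, lat 35°.
Subsquare g=6, g=6: +6·0.0833333° lon, +6·0.0416667° lat → SW at lon -157.5°, lat 35.25°.
Extended square 3, 6: +3·0.00833333° lon, +6·0.00416667° lat → SW at lon -157.475°, lat 35.275°.
latitude 35.27500° N, longitude 157.47500° W.

35.27500° N, 157.47500° W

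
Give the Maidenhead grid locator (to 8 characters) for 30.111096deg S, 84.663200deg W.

Add 180° to longitude and 90° to latitude: 95.33680, 59.88890.
Field: lon ⌊95.33680/20⌋ = 4 → E; lat ⌊59.88890/10⌋ = 5 → F.
Square: lon ⌊15.33680/2⌋ = 7; lat ⌊9.88890/1⌋ = 9.
Subsquare: lon ⌊1.33680/0.0833333⌋ = 16 → q; lat ⌊0.88890/0.0416667⌋ = 21 → v.
Extended square: lon ⌊0.00347/0.00833333⌋ = 0; lat ⌊0.01390/0.00416667⌋ = 3.

EF79qv03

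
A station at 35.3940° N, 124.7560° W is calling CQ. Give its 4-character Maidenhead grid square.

CM75

Shift to the Maidenhead origin (180°W, 90°S): lon 55.24, lat 125.39.
Field: lon ⌊55.24/20⌋ = 2 → C; lat ⌊125.39/10⌋ = 12 → M.
Square: lon ⌊15.24/2⌋ = 7; lat ⌊5.39/1⌋ = 5.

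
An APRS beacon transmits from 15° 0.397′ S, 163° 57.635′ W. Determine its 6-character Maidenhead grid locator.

AH84ax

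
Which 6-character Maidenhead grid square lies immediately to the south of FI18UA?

FI17ux

Latitude subsquare a = 0; −1 → -1, wraps to 23 = x, carry into square.
Latitude square 8; −1 → 7.
The longitude characters are unchanged.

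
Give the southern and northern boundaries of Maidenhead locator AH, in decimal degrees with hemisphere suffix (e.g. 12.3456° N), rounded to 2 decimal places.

Field A=0, H=7: +0·20° lon, +7·10° lat → SW at lon -180°, lat -20°.
Cell spans 20° lon × 10° lat.
south 20.00° S, north 10.00° S.

20.00° S, 10.00° S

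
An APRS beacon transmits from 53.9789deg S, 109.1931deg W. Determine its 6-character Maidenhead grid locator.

DD56ja

Add 180° to longitude and 90° to latitude: 70.8069, 36.0211.
Field: 70.8069/20 → 3 → D, 36.0211/10 → 3 → D; chars DD.
Square: 10.8069/2 → 5, 6.0211/1 → 6; chars 56.
Subsquare: 0.8069/0.0833333 → 9 → j, 0.0211/0.0416667 → 0 → a; chars ja.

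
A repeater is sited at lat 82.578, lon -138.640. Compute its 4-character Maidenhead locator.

Shift to the Maidenhead origin (180°W, 90°S): lon 41.36, lat 172.58.
Field: lon ⌊41.36/20⌋ = 2 → C; lat ⌊172.58/10⌋ = 17 → R.
Square: lon ⌊1.36/2⌋ = 0; lat ⌊2.58/1⌋ = 2.

CR02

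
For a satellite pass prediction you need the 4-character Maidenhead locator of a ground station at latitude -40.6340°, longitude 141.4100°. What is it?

QE09

Add 180° to longitude and 90° to latitude: 321.41, 49.37.
Field: 321.41/20 → 16 → Q, 49.37/10 → 4 → E; chars QE.
Square: 1.41/2 → 0, 9.37/1 → 9; chars 09.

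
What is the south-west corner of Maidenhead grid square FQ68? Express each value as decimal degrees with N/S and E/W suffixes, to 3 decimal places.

78.000° N, 68.000° W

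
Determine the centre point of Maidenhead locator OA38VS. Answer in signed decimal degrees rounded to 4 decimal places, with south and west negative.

-81.2292, 107.7917

Field O=14, A=0: +14·20° lon, +0·10° lat → SW at lon 100°, lat -90°.
Square 3, 8: +3·2° lon, +8·1° lat → SW at lon 106°, lat -82°.
Subsquare v=21, s=18: +21·0.0833333° lon, +18·0.0416667° lat → SW at lon 107.75°, lat -81.25°.
Cell spans 0.0833333° lon × 0.0416667° lat. Centre is SW corner plus half of each.
latitude -81.2292, longitude 107.7917.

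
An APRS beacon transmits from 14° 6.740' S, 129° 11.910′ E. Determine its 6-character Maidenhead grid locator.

PH45ov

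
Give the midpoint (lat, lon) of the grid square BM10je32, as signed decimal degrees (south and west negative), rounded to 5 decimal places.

30.17708, -157.22083

Field B=1, M=12: +1·20° lon, +12·10° lat → SW at lon -160°, lat 30°.
Square 1, 0: +1·2° lon, +0·1° lat → SW at lon -158°, lat 30°.
Subsquare j=9, e=4: +9·0.0833333° lon, +4·0.0416667° lat → SW at lon -157.25°, lat 30.1667°.
Extended square 3, 2: +3·0.00833333° lon, +2·0.00416667° lat → SW at lon -157.225°, lat 30.175°.
Cell spans 0.00833333° lon × 0.00416667° lat. Centre is SW corner plus half of each.
latitude 30.17708, longitude -157.22083.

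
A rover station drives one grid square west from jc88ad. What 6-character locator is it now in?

JC78xd

Longitude subsquare a = 0; −1 → -1, wraps to 23 = x, carry into square.
Longitude square 8; −1 → 7.
The latitude characters are unchanged.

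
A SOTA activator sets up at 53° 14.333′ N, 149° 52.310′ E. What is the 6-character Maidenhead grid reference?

QO43wf

Shift to the Maidenhead origin (180°W, 90°S): lon 329.8718, lat 143.2389.
Field: 329.8718/20 → 16 → Q, 143.2389/10 → 14 → O; chars QO.
Square: 9.8718/2 → 4, 3.2389/1 → 3; chars 43.
Subsquare: 1.8718/0.0833333 → 22 → w, 0.2389/0.0416667 → 5 → f; chars wf.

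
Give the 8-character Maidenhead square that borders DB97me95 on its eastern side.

DB97ne05

Longitude extended square 9; +1 → 10, wraps to 0, carry into subsquare.
Longitude subsquare m = 12; +1 → 13 = n.
The latitude characters are unchanged.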